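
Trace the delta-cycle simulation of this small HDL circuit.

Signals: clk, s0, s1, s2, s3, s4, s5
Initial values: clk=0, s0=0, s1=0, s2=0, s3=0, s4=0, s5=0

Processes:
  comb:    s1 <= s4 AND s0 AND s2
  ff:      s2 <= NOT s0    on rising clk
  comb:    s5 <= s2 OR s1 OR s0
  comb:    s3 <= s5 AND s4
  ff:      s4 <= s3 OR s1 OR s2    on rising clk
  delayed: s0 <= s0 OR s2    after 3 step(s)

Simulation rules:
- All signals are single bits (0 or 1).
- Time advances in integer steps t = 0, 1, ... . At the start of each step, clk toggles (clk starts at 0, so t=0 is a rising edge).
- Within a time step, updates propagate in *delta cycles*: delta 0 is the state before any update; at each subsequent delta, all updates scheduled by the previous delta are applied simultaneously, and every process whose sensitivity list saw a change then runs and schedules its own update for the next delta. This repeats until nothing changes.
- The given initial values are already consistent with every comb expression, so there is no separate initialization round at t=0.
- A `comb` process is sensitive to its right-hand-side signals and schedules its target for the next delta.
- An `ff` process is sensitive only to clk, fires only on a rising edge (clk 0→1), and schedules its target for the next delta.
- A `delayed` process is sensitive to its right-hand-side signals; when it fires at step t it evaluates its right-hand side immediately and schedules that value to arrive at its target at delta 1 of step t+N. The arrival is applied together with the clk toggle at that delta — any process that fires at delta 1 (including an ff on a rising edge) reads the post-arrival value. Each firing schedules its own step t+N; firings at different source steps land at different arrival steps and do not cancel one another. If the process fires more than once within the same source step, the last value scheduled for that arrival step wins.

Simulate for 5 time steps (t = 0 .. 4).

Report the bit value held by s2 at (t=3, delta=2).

t0.Δ0 s5=0 s0=0 s3=0 s1=0 s4=0 clk=0 s2=0
t0.Δ1 s5=0 s0=0 s3=0 s1=0 s4=0 clk=1 s2=0
t0.Δ2 s5=0 s0=0 s3=0 s1=0 s4=0 clk=1 s2=1
t0.Δ3 s5=1 s0=0 s3=0 s1=0 s4=0 clk=1 s2=1
t1.Δ0 s5=1 s0=0 s3=0 s1=0 s4=0 clk=1 s2=1
t1.Δ1 s5=1 s0=0 s3=0 s1=0 s4=0 clk=0 s2=1
t2.Δ0 s5=1 s0=0 s3=0 s1=0 s4=0 clk=0 s2=1
t2.Δ1 s5=1 s0=0 s3=0 s1=0 s4=0 clk=1 s2=1
t2.Δ2 s5=1 s0=0 s3=0 s1=0 s4=1 clk=1 s2=1
t2.Δ3 s5=1 s0=0 s3=1 s1=0 s4=1 clk=1 s2=1
t3.Δ0 s5=1 s0=0 s3=1 s1=0 s4=1 clk=1 s2=1
t3.Δ1 s5=1 s0=1 s3=1 s1=0 s4=1 clk=0 s2=1
t3.Δ2 s5=1 s0=1 s3=1 s1=1 s4=1 clk=0 s2=1
t4.Δ0 s5=1 s0=1 s3=1 s1=1 s4=1 clk=0 s2=1
t4.Δ1 s5=1 s0=1 s3=1 s1=1 s4=1 clk=1 s2=1
t4.Δ2 s5=1 s0=1 s3=1 s1=1 s4=1 clk=1 s2=0
t4.Δ3 s5=1 s0=1 s3=1 s1=0 s4=1 clk=1 s2=0

1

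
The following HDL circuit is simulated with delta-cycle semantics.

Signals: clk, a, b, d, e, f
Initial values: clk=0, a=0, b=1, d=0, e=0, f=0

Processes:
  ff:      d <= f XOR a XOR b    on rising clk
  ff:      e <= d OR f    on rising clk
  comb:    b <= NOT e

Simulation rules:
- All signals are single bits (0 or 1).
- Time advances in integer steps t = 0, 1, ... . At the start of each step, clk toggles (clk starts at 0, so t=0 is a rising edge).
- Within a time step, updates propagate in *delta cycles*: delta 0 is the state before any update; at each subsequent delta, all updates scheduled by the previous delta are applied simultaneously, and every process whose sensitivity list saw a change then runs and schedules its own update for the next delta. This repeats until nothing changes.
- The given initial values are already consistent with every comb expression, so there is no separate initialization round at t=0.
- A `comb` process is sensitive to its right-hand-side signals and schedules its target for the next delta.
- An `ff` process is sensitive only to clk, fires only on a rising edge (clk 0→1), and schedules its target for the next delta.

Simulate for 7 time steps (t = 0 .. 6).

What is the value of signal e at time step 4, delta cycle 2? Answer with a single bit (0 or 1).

t=0 Δ0: d=0 e=0 clk=0 b=1 a=0 f=0
  Δ1: clk:0→1
  Δ2: d:0→1
  (2Δ to stable)
t=1 Δ0: d=1 e=0 clk=1 b=1 a=0 f=0
  Δ1: clk:1→0
  (1Δ to stable)
t=2 Δ0: d=1 e=0 clk=0 b=1 a=0 f=0
  Δ1: clk:0→1
  Δ2: e:0→1
  Δ3: b:1→0
  (3Δ to stable)
t=3 Δ0: d=1 e=1 clk=1 b=0 a=0 f=0
  Δ1: clk:1→0
  (1Δ to stable)
t=4 Δ0: d=1 e=1 clk=0 b=0 a=0 f=0
  Δ1: clk:0→1
  Δ2: d:1→0
  (2Δ to stable)
t=5 Δ0: d=0 e=1 clk=1 b=0 a=0 f=0
  Δ1: clk:1→0
  (1Δ to stable)
t=6 Δ0: d=0 e=1 clk=0 b=0 a=0 f=0
  Δ1: clk:0→1
  Δ2: e:1→0
  Δ3: b:0→1
  (3Δ to stable)

1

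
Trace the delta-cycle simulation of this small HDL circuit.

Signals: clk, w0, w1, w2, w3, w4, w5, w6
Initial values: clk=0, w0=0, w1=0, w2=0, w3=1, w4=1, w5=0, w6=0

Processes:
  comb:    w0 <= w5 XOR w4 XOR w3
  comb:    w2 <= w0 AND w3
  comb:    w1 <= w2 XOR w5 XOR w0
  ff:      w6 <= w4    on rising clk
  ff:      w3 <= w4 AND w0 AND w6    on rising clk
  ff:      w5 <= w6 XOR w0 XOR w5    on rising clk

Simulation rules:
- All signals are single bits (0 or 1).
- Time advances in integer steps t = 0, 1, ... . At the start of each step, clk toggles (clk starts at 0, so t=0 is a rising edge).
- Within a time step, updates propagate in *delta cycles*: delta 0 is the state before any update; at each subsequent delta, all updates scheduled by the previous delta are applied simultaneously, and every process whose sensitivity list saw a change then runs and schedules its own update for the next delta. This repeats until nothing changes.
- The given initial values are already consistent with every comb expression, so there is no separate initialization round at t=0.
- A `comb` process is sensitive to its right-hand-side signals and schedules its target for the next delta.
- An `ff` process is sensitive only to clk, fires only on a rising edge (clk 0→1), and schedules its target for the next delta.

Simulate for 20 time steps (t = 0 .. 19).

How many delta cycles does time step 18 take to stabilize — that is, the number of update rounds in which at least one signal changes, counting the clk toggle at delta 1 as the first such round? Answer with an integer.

t0.Δ0 w3=1 w2=0 w4=1 w1=0 w0=0 clk=0 w5=0 w6=0
t0.Δ1 w3=1 w2=0 w4=1 w1=0 w0=0 clk=1 w5=0 w6=0
t0.Δ2 w3=0 w2=0 w4=1 w1=0 w0=0 clk=1 w5=0 w6=1
t0.Δ3 w3=0 w2=0 w4=1 w1=0 w0=1 clk=1 w5=0 w6=1
t0.Δ4 w3=0 w2=0 w4=1 w1=1 w0=1 clk=1 w5=0 w6=1
t1.Δ0 w3=0 w2=0 w4=1 w1=1 w0=1 clk=1 w5=0 w6=1
t1.Δ1 w3=0 w2=0 w4=1 w1=1 w0=1 clk=0 w5=0 w6=1
t2.Δ0 w3=0 w2=0 w4=1 w1=1 w0=1 clk=0 w5=0 w6=1
t2.Δ1 w3=0 w2=0 w4=1 w1=1 w0=1 clk=1 w5=0 w6=1
t2.Δ2 w3=1 w2=0 w4=1 w1=1 w0=1 clk=1 w5=0 w6=1
t2.Δ3 w3=1 w2=1 w4=1 w1=1 w0=0 clk=1 w5=0 w6=1
t2.Δ4 w3=1 w2=0 w4=1 w1=1 w0=0 clk=1 w5=0 w6=1
t2.Δ5 w3=1 w2=0 w4=1 w1=0 w0=0 clk=1 w5=0 w6=1
t3.Δ0 w3=1 w2=0 w4=1 w1=0 w0=0 clk=1 w5=0 w6=1
t3.Δ1 w3=1 w2=0 w4=1 w1=0 w0=0 clk=0 w5=0 w6=1
t4.Δ0 w3=1 w2=0 w4=1 w1=0 w0=0 clk=0 w5=0 w6=1
t4.Δ1 w3=1 w2=0 w4=1 w1=0 w0=0 clk=1 w5=0 w6=1
t4.Δ2 w3=0 w2=0 w4=1 w1=0 w0=0 clk=1 w5=1 w6=1
t4.Δ3 w3=0 w2=0 w4=1 w1=1 w0=0 clk=1 w5=1 w6=1
t5.Δ0 w3=0 w2=0 w4=1 w1=1 w0=0 clk=1 w5=1 w6=1
t5.Δ1 w3=0 w2=0 w4=1 w1=1 w0=0 clk=0 w5=1 w6=1
t6.Δ0 w3=0 w2=0 w4=1 w1=1 w0=0 clk=0 w5=1 w6=1
t6.Δ1 w3=0 w2=0 w4=1 w1=1 w0=0 clk=1 w5=1 w6=1
t6.Δ2 w3=0 w2=0 w4=1 w1=1 w0=0 clk=1 w5=0 w6=1
t6.Δ3 w3=0 w2=0 w4=1 w1=0 w0=1 clk=1 w5=0 w6=1
t6.Δ4 w3=0 w2=0 w4=1 w1=1 w0=1 clk=1 w5=0 w6=1
t7.Δ0 w3=0 w2=0 w4=1 w1=1 w0=1 clk=1 w5=0 w6=1
t7.Δ1 w3=0 w2=0 w4=1 w1=1 w0=1 clk=0 w5=0 w6=1
t8.Δ0 w3=0 w2=0 w4=1 w1=1 w0=1 clk=0 w5=0 w6=1
t8.Δ1 w3=0 w2=0 w4=1 w1=1 w0=1 clk=1 w5=0 w6=1
t8.Δ2 w3=1 w2=0 w4=1 w1=1 w0=1 clk=1 w5=0 w6=1
t8.Δ3 w3=1 w2=1 w4=1 w1=1 w0=0 clk=1 w5=0 w6=1
t8.Δ4 w3=1 w2=0 w4=1 w1=1 w0=0 clk=1 w5=0 w6=1
t8.Δ5 w3=1 w2=0 w4=1 w1=0 w0=0 clk=1 w5=0 w6=1
t9.Δ0 w3=1 w2=0 w4=1 w1=0 w0=0 clk=1 w5=0 w6=1
t9.Δ1 w3=1 w2=0 w4=1 w1=0 w0=0 clk=0 w5=0 w6=1
t10.Δ0 w3=1 w2=0 w4=1 w1=0 w0=0 clk=0 w5=0 w6=1
t10.Δ1 w3=1 w2=0 w4=1 w1=0 w0=0 clk=1 w5=0 w6=1
t10.Δ2 w3=0 w2=0 w4=1 w1=0 w0=0 clk=1 w5=1 w6=1
t10.Δ3 w3=0 w2=0 w4=1 w1=1 w0=0 clk=1 w5=1 w6=1
t11.Δ0 w3=0 w2=0 w4=1 w1=1 w0=0 clk=1 w5=1 w6=1
t11.Δ1 w3=0 w2=0 w4=1 w1=1 w0=0 clk=0 w5=1 w6=1
t12.Δ0 w3=0 w2=0 w4=1 w1=1 w0=0 clk=0 w5=1 w6=1
t12.Δ1 w3=0 w2=0 w4=1 w1=1 w0=0 clk=1 w5=1 w6=1
t12.Δ2 w3=0 w2=0 w4=1 w1=1 w0=0 clk=1 w5=0 w6=1
t12.Δ3 w3=0 w2=0 w4=1 w1=0 w0=1 clk=1 w5=0 w6=1
t12.Δ4 w3=0 w2=0 w4=1 w1=1 w0=1 clk=1 w5=0 w6=1
t13.Δ0 w3=0 w2=0 w4=1 w1=1 w0=1 clk=1 w5=0 w6=1
t13.Δ1 w3=0 w2=0 w4=1 w1=1 w0=1 clk=0 w5=0 w6=1
t14.Δ0 w3=0 w2=0 w4=1 w1=1 w0=1 clk=0 w5=0 w6=1
t14.Δ1 w3=0 w2=0 w4=1 w1=1 w0=1 clk=1 w5=0 w6=1
t14.Δ2 w3=1 w2=0 w4=1 w1=1 w0=1 clk=1 w5=0 w6=1
t14.Δ3 w3=1 w2=1 w4=1 w1=1 w0=0 clk=1 w5=0 w6=1
t14.Δ4 w3=1 w2=0 w4=1 w1=1 w0=0 clk=1 w5=0 w6=1
t14.Δ5 w3=1 w2=0 w4=1 w1=0 w0=0 clk=1 w5=0 w6=1
t15.Δ0 w3=1 w2=0 w4=1 w1=0 w0=0 clk=1 w5=0 w6=1
t15.Δ1 w3=1 w2=0 w4=1 w1=0 w0=0 clk=0 w5=0 w6=1
t16.Δ0 w3=1 w2=0 w4=1 w1=0 w0=0 clk=0 w5=0 w6=1
t16.Δ1 w3=1 w2=0 w4=1 w1=0 w0=0 clk=1 w5=0 w6=1
t16.Δ2 w3=0 w2=0 w4=1 w1=0 w0=0 clk=1 w5=1 w6=1
t16.Δ3 w3=0 w2=0 w4=1 w1=1 w0=0 clk=1 w5=1 w6=1
t17.Δ0 w3=0 w2=0 w4=1 w1=1 w0=0 clk=1 w5=1 w6=1
t17.Δ1 w3=0 w2=0 w4=1 w1=1 w0=0 clk=0 w5=1 w6=1
t18.Δ0 w3=0 w2=0 w4=1 w1=1 w0=0 clk=0 w5=1 w6=1
t18.Δ1 w3=0 w2=0 w4=1 w1=1 w0=0 clk=1 w5=1 w6=1
t18.Δ2 w3=0 w2=0 w4=1 w1=1 w0=0 clk=1 w5=0 w6=1
t18.Δ3 w3=0 w2=0 w4=1 w1=0 w0=1 clk=1 w5=0 w6=1
t18.Δ4 w3=0 w2=0 w4=1 w1=1 w0=1 clk=1 w5=0 w6=1
t19.Δ0 w3=0 w2=0 w4=1 w1=1 w0=1 clk=1 w5=0 w6=1
t19.Δ1 w3=0 w2=0 w4=1 w1=1 w0=1 clk=0 w5=0 w6=1

4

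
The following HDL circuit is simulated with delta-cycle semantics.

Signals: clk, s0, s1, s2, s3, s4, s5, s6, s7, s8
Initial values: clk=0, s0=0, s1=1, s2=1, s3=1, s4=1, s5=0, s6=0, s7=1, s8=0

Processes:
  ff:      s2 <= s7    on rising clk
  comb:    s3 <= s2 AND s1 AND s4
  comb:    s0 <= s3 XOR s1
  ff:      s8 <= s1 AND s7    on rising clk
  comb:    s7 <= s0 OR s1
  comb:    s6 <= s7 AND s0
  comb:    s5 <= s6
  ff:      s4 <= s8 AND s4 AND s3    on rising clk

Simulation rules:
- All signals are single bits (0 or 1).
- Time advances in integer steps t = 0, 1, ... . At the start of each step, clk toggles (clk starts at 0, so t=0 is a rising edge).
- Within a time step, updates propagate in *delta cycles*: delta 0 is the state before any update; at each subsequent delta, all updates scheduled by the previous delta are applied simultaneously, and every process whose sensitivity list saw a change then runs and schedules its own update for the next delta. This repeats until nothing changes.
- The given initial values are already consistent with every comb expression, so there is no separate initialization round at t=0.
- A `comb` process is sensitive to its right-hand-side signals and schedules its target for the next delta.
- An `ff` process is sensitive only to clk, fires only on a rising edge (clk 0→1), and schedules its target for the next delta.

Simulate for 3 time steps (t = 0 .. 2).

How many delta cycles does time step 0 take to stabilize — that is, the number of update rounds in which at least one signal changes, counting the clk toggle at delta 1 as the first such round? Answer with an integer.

6

t=0 Δ0: s1=1 clk=0 s6=0 s0=0 s3=1 s8=0 s5=0 s7=1 s2=1 s4=1
  Δ1: clk:0→1
  Δ2: s8:0→1, s4:1→0
  Δ3: s3:1→0
  Δ4: s0:0→1
  Δ5: s6:0→1
  Δ6: s5:0→1
  (6Δ to stable)
t=1 Δ0: s1=1 clk=1 s6=1 s0=1 s3=0 s8=1 s5=1 s7=1 s2=1 s4=0
  Δ1: clk:1→0
  (1Δ to stable)
t=2 Δ0: s1=1 clk=0 s6=1 s0=1 s3=0 s8=1 s5=1 s7=1 s2=1 s4=0
  Δ1: clk:0→1
  (1Δ to stable)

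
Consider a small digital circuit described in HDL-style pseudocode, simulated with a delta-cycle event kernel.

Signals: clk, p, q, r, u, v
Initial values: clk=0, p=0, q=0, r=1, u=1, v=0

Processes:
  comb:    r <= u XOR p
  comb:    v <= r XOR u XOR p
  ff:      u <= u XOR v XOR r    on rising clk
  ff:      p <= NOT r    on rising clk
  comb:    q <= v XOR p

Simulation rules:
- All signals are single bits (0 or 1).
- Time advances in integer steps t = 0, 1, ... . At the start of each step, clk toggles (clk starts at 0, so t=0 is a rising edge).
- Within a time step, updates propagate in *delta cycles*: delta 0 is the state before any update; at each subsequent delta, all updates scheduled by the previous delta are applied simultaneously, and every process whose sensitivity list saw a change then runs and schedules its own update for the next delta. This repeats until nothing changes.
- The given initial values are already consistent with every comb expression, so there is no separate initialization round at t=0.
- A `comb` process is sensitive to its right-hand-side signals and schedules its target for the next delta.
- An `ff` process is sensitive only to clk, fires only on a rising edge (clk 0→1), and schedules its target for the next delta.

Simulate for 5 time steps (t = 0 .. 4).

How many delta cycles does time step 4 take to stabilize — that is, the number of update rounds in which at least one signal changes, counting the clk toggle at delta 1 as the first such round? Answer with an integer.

3

[bits: u,clk,v,p,q,r]
t=0: Δ0=100001 Δ1=110001 Δ2=010001 Δ3=011000 Δ4=010010 Δ5=010000 | 5Δ
t=1: Δ0=010000 Δ1=000000 | 1Δ
t=2: Δ0=000000 Δ1=010000 Δ2=010100 Δ3=011111 Δ4=010101 Δ5=010111 | 5Δ
t=3: Δ0=010111 Δ1=000111 | 1Δ
t=4: Δ0=000111 Δ1=010111 Δ2=110011 Δ3=110001 | 3Δ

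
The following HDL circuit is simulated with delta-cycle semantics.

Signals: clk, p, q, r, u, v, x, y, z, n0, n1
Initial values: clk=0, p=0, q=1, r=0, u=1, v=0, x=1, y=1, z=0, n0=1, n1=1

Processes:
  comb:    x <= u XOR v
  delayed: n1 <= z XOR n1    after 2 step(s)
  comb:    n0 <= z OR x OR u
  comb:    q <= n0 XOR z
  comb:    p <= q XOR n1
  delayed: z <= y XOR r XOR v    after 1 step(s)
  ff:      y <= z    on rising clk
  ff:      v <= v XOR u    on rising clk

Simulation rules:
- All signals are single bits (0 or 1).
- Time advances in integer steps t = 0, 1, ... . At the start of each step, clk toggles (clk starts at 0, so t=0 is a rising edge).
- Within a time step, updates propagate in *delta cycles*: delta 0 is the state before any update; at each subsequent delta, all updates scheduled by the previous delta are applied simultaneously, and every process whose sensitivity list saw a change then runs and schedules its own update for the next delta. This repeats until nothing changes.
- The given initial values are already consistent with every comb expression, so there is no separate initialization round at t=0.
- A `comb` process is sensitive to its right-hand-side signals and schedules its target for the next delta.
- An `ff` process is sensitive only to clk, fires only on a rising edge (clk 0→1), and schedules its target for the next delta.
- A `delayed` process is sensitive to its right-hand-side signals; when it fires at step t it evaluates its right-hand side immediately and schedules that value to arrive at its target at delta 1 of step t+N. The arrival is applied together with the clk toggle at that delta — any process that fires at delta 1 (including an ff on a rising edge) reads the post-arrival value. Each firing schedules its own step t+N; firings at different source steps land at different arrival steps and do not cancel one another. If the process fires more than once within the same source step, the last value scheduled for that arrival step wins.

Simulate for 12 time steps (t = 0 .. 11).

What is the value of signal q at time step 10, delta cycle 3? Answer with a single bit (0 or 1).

[bits: z,v,clk,x,p,n0,q,n1,r,y,u]
t=0: Δ0=00010111011 Δ1=00110111011 Δ2=01110111001 Δ3=01100111001 | 3Δ
t=1: Δ0=01100111001 Δ1=11000111001 Δ2=11000101001 Δ3=11001101001 | 3Δ
t=2: Δ0=11001101001 Δ1=11101101001 Δ2=10101101011 Δ3=10111101011 | 3Δ
t=3: Δ0=10111101011 Δ1=10011100011 Δ2=10010100011 | 2Δ
t=4: Δ0=10010100011 Δ1=10110100011 Δ2=11110100011 Δ3=11100100011 | 3Δ
t=5: Δ0=11100100011 Δ1=01000101011 Δ2=01001111011 Δ3=01000111011 | 3Δ
t=6: Δ0=01000111011 Δ1=01100111011 Δ2=00100111001 Δ3=00110111001 | 3Δ
t=7: Δ0=00110111001 Δ1=00010111001 | 1Δ
t=8: Δ0=00010111001 Δ1=00110111001 Δ2=01110111001 Δ3=01100111001 | 3Δ
t=9: Δ0=01100111001 Δ1=11000111001 Δ2=11000101001 Δ3=11001101001 | 3Δ
t=10: Δ0=11001101001 Δ1=11101101001 Δ2=10101101011 Δ3=10111101011 | 3Δ
t=11: Δ0=10111101011 Δ1=10011100011 Δ2=10010100011 | 2Δ

0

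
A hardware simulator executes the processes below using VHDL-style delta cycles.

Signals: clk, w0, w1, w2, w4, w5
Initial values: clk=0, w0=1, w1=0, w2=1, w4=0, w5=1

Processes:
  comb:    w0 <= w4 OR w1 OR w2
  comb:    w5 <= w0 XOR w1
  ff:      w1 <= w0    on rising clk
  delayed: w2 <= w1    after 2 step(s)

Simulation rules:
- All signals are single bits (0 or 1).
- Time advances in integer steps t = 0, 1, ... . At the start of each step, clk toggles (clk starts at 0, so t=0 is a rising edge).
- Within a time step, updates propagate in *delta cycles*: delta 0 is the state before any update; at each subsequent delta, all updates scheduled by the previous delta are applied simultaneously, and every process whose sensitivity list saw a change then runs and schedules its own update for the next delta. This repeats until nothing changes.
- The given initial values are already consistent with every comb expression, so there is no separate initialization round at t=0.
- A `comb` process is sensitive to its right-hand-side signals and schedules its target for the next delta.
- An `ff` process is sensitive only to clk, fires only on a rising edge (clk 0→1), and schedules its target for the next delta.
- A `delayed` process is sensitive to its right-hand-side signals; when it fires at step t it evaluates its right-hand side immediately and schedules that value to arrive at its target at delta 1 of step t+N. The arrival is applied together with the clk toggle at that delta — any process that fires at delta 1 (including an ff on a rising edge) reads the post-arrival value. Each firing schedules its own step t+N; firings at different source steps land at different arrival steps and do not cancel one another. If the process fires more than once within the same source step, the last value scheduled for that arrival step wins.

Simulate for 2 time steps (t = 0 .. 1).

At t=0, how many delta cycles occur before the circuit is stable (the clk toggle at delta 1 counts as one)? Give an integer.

3

t=0 Δ0: w5=1 w1=0 w4=0 clk=0 w0=1 w2=1
  Δ1: clk:0→1
  Δ2: w1:0→1
  Δ3: w5:1→0
  (3Δ to stable)
t=1 Δ0: w5=0 w1=1 w4=0 clk=1 w0=1 w2=1
  Δ1: clk:1→0
  (1Δ to stable)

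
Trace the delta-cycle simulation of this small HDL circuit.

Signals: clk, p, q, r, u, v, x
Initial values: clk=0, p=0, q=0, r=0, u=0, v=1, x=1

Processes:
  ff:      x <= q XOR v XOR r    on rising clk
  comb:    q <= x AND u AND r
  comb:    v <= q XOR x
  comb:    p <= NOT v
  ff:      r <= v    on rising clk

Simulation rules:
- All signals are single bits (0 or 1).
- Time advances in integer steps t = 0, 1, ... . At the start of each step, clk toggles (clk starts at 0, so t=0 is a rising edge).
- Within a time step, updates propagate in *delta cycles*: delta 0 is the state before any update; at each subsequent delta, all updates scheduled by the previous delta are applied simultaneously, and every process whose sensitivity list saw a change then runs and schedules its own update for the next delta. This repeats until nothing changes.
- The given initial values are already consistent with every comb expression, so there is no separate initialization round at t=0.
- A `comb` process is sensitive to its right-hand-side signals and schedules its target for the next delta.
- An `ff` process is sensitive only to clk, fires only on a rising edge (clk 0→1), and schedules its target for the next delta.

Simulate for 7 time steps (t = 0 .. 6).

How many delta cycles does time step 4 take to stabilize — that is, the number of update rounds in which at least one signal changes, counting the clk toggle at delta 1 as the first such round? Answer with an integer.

4

t=0 Δ0: x=1 r=0 q=0 clk=0 p=0 v=1 u=0
  Δ1: clk:0→1
  Δ2: r:0→1
  (2Δ to stable)
t=1 Δ0: x=1 r=1 q=0 clk=1 p=0 v=1 u=0
  Δ1: clk:1→0
  (1Δ to stable)
t=2 Δ0: x=1 r=1 q=0 clk=0 p=0 v=1 u=0
  Δ1: clk:0→1
  Δ2: x:1→0
  Δ3: v:1→0
  Δ4: p:0→1
  (4Δ to stable)
t=3 Δ0: x=0 r=1 q=0 clk=1 p=1 v=0 u=0
  Δ1: clk:1→0
  (1Δ to stable)
t=4 Δ0: x=0 r=1 q=0 clk=0 p=1 v=0 u=0
  Δ1: clk:0→1
  Δ2: x:0→1, r:1→0
  Δ3: v:0→1
  Δ4: p:1→0
  (4Δ to stable)
t=5 Δ0: x=1 r=0 q=0 clk=1 p=0 v=1 u=0
  Δ1: clk:1→0
  (1Δ to stable)
t=6 Δ0: x=1 r=0 q=0 clk=0 p=0 v=1 u=0
  Δ1: clk:0→1
  Δ2: r:0→1
  (2Δ to stable)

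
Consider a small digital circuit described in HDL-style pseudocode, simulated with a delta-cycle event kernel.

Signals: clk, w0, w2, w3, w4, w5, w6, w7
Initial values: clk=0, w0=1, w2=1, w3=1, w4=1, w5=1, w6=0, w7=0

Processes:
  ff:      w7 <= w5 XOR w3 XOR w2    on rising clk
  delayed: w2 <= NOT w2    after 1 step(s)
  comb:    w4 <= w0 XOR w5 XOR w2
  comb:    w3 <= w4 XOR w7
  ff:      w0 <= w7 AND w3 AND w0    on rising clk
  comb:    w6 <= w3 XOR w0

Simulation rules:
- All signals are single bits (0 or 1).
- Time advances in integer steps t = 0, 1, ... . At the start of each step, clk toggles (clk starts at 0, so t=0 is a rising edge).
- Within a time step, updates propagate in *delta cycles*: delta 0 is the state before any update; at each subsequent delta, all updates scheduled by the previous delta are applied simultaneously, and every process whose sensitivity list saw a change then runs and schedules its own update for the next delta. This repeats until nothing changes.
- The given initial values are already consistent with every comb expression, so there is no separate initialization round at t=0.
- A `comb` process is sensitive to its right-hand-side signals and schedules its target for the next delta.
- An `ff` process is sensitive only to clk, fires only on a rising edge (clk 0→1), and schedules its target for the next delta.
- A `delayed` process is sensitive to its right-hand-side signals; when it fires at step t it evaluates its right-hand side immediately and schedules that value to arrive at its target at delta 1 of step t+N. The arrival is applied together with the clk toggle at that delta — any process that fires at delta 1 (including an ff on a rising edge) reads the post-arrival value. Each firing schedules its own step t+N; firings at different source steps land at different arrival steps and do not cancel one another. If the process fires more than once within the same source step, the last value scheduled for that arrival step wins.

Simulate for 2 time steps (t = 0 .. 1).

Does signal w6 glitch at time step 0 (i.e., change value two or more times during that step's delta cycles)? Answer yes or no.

yes

[bits: w7,w0,w5,w4,w2,w6,w3,clk]
t=0: Δ0=01111010 Δ1=01111011 Δ2=10111011 Δ3=10101101 Δ4=10101011 Δ5=10101111 | 5Δ
t=1: Δ0=10101111 Δ1=10101110 | 1Δ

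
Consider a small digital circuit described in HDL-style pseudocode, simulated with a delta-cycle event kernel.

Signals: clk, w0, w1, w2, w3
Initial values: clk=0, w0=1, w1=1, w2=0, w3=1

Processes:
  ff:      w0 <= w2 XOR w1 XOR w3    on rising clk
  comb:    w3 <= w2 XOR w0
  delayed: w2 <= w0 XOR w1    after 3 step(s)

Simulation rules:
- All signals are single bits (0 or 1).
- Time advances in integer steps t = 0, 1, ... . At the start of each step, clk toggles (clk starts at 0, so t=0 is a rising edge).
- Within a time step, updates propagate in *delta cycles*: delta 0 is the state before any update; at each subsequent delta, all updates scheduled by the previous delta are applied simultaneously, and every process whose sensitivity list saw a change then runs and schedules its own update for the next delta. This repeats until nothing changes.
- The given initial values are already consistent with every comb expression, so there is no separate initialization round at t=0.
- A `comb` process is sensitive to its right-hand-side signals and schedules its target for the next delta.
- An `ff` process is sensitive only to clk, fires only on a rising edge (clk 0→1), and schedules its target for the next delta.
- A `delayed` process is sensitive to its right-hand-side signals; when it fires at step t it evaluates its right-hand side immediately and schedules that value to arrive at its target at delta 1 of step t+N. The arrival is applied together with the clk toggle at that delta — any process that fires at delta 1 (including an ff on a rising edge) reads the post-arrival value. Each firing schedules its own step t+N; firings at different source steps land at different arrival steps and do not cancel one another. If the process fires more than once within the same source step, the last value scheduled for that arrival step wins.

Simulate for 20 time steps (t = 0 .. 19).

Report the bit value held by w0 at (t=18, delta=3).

1

t0.Δ0 w2=0 w0=1 clk=0 w1=1 w3=1
t0.Δ1 w2=0 w0=1 clk=1 w1=1 w3=1
t0.Δ2 w2=0 w0=0 clk=1 w1=1 w3=1
t0.Δ3 w2=0 w0=0 clk=1 w1=1 w3=0
t1.Δ0 w2=0 w0=0 clk=1 w1=1 w3=0
t1.Δ1 w2=0 w0=0 clk=0 w1=1 w3=0
t2.Δ0 w2=0 w0=0 clk=0 w1=1 w3=0
t2.Δ1 w2=0 w0=0 clk=1 w1=1 w3=0
t2.Δ2 w2=0 w0=1 clk=1 w1=1 w3=0
t2.Δ3 w2=0 w0=1 clk=1 w1=1 w3=1
t3.Δ0 w2=0 w0=1 clk=1 w1=1 w3=1
t3.Δ1 w2=1 w0=1 clk=0 w1=1 w3=1
t3.Δ2 w2=1 w0=1 clk=0 w1=1 w3=0
t4.Δ0 w2=1 w0=1 clk=0 w1=1 w3=0
t4.Δ1 w2=1 w0=1 clk=1 w1=1 w3=0
t4.Δ2 w2=1 w0=0 clk=1 w1=1 w3=0
t4.Δ3 w2=1 w0=0 clk=1 w1=1 w3=1
t5.Δ0 w2=1 w0=0 clk=1 w1=1 w3=1
t5.Δ1 w2=0 w0=0 clk=0 w1=1 w3=1
t5.Δ2 w2=0 w0=0 clk=0 w1=1 w3=0
t6.Δ0 w2=0 w0=0 clk=0 w1=1 w3=0
t6.Δ1 w2=0 w0=0 clk=1 w1=1 w3=0
t6.Δ2 w2=0 w0=1 clk=1 w1=1 w3=0
t6.Δ3 w2=0 w0=1 clk=1 w1=1 w3=1
t7.Δ0 w2=0 w0=1 clk=1 w1=1 w3=1
t7.Δ1 w2=1 w0=1 clk=0 w1=1 w3=1
t7.Δ2 w2=1 w0=1 clk=0 w1=1 w3=0
t8.Δ0 w2=1 w0=1 clk=0 w1=1 w3=0
t8.Δ1 w2=1 w0=1 clk=1 w1=1 w3=0
t8.Δ2 w2=1 w0=0 clk=1 w1=1 w3=0
t8.Δ3 w2=1 w0=0 clk=1 w1=1 w3=1
t9.Δ0 w2=1 w0=0 clk=1 w1=1 w3=1
t9.Δ1 w2=0 w0=0 clk=0 w1=1 w3=1
t9.Δ2 w2=0 w0=0 clk=0 w1=1 w3=0
t10.Δ0 w2=0 w0=0 clk=0 w1=1 w3=0
t10.Δ1 w2=0 w0=0 clk=1 w1=1 w3=0
t10.Δ2 w2=0 w0=1 clk=1 w1=1 w3=0
t10.Δ3 w2=0 w0=1 clk=1 w1=1 w3=1
t11.Δ0 w2=0 w0=1 clk=1 w1=1 w3=1
t11.Δ1 w2=1 w0=1 clk=0 w1=1 w3=1
t11.Δ2 w2=1 w0=1 clk=0 w1=1 w3=0
t12.Δ0 w2=1 w0=1 clk=0 w1=1 w3=0
t12.Δ1 w2=1 w0=1 clk=1 w1=1 w3=0
t12.Δ2 w2=1 w0=0 clk=1 w1=1 w3=0
t12.Δ3 w2=1 w0=0 clk=1 w1=1 w3=1
t13.Δ0 w2=1 w0=0 clk=1 w1=1 w3=1
t13.Δ1 w2=0 w0=0 clk=0 w1=1 w3=1
t13.Δ2 w2=0 w0=0 clk=0 w1=1 w3=0
t14.Δ0 w2=0 w0=0 clk=0 w1=1 w3=0
t14.Δ1 w2=0 w0=0 clk=1 w1=1 w3=0
t14.Δ2 w2=0 w0=1 clk=1 w1=1 w3=0
t14.Δ3 w2=0 w0=1 clk=1 w1=1 w3=1
t15.Δ0 w2=0 w0=1 clk=1 w1=1 w3=1
t15.Δ1 w2=1 w0=1 clk=0 w1=1 w3=1
t15.Δ2 w2=1 w0=1 clk=0 w1=1 w3=0
t16.Δ0 w2=1 w0=1 clk=0 w1=1 w3=0
t16.Δ1 w2=1 w0=1 clk=1 w1=1 w3=0
t16.Δ2 w2=1 w0=0 clk=1 w1=1 w3=0
t16.Δ3 w2=1 w0=0 clk=1 w1=1 w3=1
t17.Δ0 w2=1 w0=0 clk=1 w1=1 w3=1
t17.Δ1 w2=0 w0=0 clk=0 w1=1 w3=1
t17.Δ2 w2=0 w0=0 clk=0 w1=1 w3=0
t18.Δ0 w2=0 w0=0 clk=0 w1=1 w3=0
t18.Δ1 w2=0 w0=0 clk=1 w1=1 w3=0
t18.Δ2 w2=0 w0=1 clk=1 w1=1 w3=0
t18.Δ3 w2=0 w0=1 clk=1 w1=1 w3=1
t19.Δ0 w2=0 w0=1 clk=1 w1=1 w3=1
t19.Δ1 w2=1 w0=1 clk=0 w1=1 w3=1
t19.Δ2 w2=1 w0=1 clk=0 w1=1 w3=0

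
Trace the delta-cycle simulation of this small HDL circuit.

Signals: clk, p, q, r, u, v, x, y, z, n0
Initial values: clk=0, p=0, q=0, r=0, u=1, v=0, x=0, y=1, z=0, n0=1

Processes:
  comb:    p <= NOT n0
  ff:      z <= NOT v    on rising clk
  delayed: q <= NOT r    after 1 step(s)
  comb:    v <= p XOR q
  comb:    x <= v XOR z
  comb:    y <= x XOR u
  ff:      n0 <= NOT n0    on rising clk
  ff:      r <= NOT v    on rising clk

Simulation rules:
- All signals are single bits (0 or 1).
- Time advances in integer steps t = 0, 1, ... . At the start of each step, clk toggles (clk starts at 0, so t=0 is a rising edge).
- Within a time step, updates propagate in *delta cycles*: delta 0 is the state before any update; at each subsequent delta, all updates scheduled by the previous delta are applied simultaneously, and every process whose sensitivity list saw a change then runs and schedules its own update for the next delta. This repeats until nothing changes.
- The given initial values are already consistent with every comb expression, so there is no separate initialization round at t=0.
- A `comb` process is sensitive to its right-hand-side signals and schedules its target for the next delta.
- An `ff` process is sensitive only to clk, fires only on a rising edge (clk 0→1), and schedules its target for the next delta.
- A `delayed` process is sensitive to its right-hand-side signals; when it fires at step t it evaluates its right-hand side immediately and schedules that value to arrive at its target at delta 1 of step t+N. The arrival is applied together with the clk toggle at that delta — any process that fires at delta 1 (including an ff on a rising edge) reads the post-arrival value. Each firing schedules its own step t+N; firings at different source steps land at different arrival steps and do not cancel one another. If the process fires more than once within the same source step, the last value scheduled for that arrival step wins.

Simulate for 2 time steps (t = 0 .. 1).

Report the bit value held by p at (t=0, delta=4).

1

t=0 Δ0: p=0 clk=0 x=0 n0=1 y=1 q=0 v=0 u=1 z=0 r=0
  Δ1: clk:0→1
  Δ2: n0:1→0, z:0→1, r:0→1
  Δ3: p:0→1, x:0→1
  Δ4: y:1→0, v:0→1
  Δ5: x:1→0
  Δ6: y:0→1
  (6Δ to stable)
t=1 Δ0: p=1 clk=1 x=0 n0=0 y=1 q=0 v=1 u=1 z=1 r=1
  Δ1: clk:1→0
  (1Δ to stable)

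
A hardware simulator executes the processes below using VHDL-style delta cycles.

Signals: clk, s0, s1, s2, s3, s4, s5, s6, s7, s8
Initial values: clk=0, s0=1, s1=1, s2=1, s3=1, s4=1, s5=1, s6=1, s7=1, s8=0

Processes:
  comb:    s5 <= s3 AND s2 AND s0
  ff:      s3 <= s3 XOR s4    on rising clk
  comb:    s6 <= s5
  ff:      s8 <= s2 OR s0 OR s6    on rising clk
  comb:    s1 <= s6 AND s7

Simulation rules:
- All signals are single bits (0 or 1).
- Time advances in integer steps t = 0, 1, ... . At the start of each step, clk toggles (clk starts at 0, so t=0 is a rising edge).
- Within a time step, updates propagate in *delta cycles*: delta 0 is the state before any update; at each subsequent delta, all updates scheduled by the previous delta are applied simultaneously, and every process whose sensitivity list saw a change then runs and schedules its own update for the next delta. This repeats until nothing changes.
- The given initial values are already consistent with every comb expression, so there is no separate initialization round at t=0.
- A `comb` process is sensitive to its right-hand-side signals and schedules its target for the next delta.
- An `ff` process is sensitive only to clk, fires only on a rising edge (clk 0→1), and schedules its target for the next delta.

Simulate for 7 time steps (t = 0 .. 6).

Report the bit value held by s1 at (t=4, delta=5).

0

t0.Δ0 s6=1 s5=1 s1=1 clk=0 s4=1 s7=1 s3=1 s0=1 s8=0 s2=1
t0.Δ1 s6=1 s5=1 s1=1 clk=1 s4=1 s7=1 s3=1 s0=1 s8=0 s2=1
t0.Δ2 s6=1 s5=1 s1=1 clk=1 s4=1 s7=1 s3=0 s0=1 s8=1 s2=1
t0.Δ3 s6=1 s5=0 s1=1 clk=1 s4=1 s7=1 s3=0 s0=1 s8=1 s2=1
t0.Δ4 s6=0 s5=0 s1=1 clk=1 s4=1 s7=1 s3=0 s0=1 s8=1 s2=1
t0.Δ5 s6=0 s5=0 s1=0 clk=1 s4=1 s7=1 s3=0 s0=1 s8=1 s2=1
t1.Δ0 s6=0 s5=0 s1=0 clk=1 s4=1 s7=1 s3=0 s0=1 s8=1 s2=1
t1.Δ1 s6=0 s5=0 s1=0 clk=0 s4=1 s7=1 s3=0 s0=1 s8=1 s2=1
t2.Δ0 s6=0 s5=0 s1=0 clk=0 s4=1 s7=1 s3=0 s0=1 s8=1 s2=1
t2.Δ1 s6=0 s5=0 s1=0 clk=1 s4=1 s7=1 s3=0 s0=1 s8=1 s2=1
t2.Δ2 s6=0 s5=0 s1=0 clk=1 s4=1 s7=1 s3=1 s0=1 s8=1 s2=1
t2.Δ3 s6=0 s5=1 s1=0 clk=1 s4=1 s7=1 s3=1 s0=1 s8=1 s2=1
t2.Δ4 s6=1 s5=1 s1=0 clk=1 s4=1 s7=1 s3=1 s0=1 s8=1 s2=1
t2.Δ5 s6=1 s5=1 s1=1 clk=1 s4=1 s7=1 s3=1 s0=1 s8=1 s2=1
t3.Δ0 s6=1 s5=1 s1=1 clk=1 s4=1 s7=1 s3=1 s0=1 s8=1 s2=1
t3.Δ1 s6=1 s5=1 s1=1 clk=0 s4=1 s7=1 s3=1 s0=1 s8=1 s2=1
t4.Δ0 s6=1 s5=1 s1=1 clk=0 s4=1 s7=1 s3=1 s0=1 s8=1 s2=1
t4.Δ1 s6=1 s5=1 s1=1 clk=1 s4=1 s7=1 s3=1 s0=1 s8=1 s2=1
t4.Δ2 s6=1 s5=1 s1=1 clk=1 s4=1 s7=1 s3=0 s0=1 s8=1 s2=1
t4.Δ3 s6=1 s5=0 s1=1 clk=1 s4=1 s7=1 s3=0 s0=1 s8=1 s2=1
t4.Δ4 s6=0 s5=0 s1=1 clk=1 s4=1 s7=1 s3=0 s0=1 s8=1 s2=1
t4.Δ5 s6=0 s5=0 s1=0 clk=1 s4=1 s7=1 s3=0 s0=1 s8=1 s2=1
t5.Δ0 s6=0 s5=0 s1=0 clk=1 s4=1 s7=1 s3=0 s0=1 s8=1 s2=1
t5.Δ1 s6=0 s5=0 s1=0 clk=0 s4=1 s7=1 s3=0 s0=1 s8=1 s2=1
t6.Δ0 s6=0 s5=0 s1=0 clk=0 s4=1 s7=1 s3=0 s0=1 s8=1 s2=1
t6.Δ1 s6=0 s5=0 s1=0 clk=1 s4=1 s7=1 s3=0 s0=1 s8=1 s2=1
t6.Δ2 s6=0 s5=0 s1=0 clk=1 s4=1 s7=1 s3=1 s0=1 s8=1 s2=1
t6.Δ3 s6=0 s5=1 s1=0 clk=1 s4=1 s7=1 s3=1 s0=1 s8=1 s2=1
t6.Δ4 s6=1 s5=1 s1=0 clk=1 s4=1 s7=1 s3=1 s0=1 s8=1 s2=1
t6.Δ5 s6=1 s5=1 s1=1 clk=1 s4=1 s7=1 s3=1 s0=1 s8=1 s2=1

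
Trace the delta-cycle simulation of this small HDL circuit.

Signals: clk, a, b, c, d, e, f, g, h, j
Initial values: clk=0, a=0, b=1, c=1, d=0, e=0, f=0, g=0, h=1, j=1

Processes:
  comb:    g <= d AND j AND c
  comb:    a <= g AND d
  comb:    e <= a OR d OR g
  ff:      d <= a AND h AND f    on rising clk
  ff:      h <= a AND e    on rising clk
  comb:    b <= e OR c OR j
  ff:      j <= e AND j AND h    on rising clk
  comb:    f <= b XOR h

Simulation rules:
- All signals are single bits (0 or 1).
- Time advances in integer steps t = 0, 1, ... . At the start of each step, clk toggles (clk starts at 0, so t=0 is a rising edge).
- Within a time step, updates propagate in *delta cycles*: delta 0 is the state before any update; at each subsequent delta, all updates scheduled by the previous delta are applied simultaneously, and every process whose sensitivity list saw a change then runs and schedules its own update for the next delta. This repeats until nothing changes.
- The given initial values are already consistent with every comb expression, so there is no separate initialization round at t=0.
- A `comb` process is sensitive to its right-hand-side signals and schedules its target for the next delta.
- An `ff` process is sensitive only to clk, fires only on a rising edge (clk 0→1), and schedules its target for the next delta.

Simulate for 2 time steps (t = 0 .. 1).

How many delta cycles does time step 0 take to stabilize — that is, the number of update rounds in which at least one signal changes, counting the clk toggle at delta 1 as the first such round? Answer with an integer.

t=0 Δ0: c=1 g=0 j=1 a=0 clk=0 d=0 e=0 h=1 b=1 f=0
  Δ1: clk:0→1
  Δ2: j:1→0, h:1→0
  Δ3: f:0→1
  (3Δ to stable)
t=1 Δ0: c=1 g=0 j=0 a=0 clk=1 d=0 e=0 h=0 b=1 f=1
  Δ1: clk:1→0
  (1Δ to stable)

3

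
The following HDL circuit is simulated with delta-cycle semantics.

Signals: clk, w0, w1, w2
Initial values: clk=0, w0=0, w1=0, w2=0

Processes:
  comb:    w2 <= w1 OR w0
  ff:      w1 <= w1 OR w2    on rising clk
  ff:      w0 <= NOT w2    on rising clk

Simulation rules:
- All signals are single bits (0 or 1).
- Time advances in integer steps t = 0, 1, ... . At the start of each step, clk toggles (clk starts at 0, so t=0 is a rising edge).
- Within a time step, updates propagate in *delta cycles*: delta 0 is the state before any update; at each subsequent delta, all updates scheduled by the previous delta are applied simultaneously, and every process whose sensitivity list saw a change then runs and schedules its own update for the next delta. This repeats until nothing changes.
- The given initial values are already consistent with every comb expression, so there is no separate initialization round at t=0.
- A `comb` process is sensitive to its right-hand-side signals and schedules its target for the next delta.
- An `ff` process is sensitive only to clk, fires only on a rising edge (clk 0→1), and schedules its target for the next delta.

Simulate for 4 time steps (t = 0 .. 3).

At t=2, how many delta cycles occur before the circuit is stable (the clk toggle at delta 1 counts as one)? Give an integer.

[bits: w0,w2,w1,clk]
t=0: Δ0=0000 Δ1=0001 Δ2=1001 Δ3=1101 | 3Δ
t=1: Δ0=1101 Δ1=1100 | 1Δ
t=2: Δ0=1100 Δ1=1101 Δ2=0111 | 2Δ
t=3: Δ0=0111 Δ1=0110 | 1Δ

2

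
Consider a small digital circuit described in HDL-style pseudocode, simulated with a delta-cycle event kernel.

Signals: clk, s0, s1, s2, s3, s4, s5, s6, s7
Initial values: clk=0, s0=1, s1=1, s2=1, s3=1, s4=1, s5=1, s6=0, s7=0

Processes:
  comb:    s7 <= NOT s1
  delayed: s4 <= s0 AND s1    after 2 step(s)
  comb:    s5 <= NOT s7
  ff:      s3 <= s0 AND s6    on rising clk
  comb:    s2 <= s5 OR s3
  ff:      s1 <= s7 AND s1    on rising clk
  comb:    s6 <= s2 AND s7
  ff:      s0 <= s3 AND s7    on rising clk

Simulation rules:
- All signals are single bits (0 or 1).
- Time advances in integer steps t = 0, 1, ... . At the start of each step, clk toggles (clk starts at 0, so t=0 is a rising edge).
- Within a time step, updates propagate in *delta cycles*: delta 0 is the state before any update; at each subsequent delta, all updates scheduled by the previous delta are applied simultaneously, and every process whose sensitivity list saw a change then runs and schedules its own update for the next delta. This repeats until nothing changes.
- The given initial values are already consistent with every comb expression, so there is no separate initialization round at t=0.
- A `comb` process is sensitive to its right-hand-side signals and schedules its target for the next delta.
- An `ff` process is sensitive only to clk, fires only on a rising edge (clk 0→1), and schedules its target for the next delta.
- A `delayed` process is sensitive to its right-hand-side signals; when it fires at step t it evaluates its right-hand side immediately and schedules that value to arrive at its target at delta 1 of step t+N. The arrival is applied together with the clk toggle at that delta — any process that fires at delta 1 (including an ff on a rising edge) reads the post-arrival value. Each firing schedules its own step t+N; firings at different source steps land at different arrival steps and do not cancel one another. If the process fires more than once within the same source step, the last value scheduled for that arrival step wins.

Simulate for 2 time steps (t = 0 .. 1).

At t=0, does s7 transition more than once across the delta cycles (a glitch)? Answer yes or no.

no

t=0 Δ0: s3=1 s0=1 s4=1 s5=1 s6=0 s1=1 s7=0 s2=1 clk=0
  Δ1: clk:0→1
  Δ2: s3:1→0, s0:1→0, s1:1→0
  Δ3: s7:0→1
  Δ4: s5:1→0, s6:0→1
  Δ5: s2:1→0
  Δ6: s6:1→0
  (6Δ to stable)
t=1 Δ0: s3=0 s0=0 s4=1 s5=0 s6=0 s1=0 s7=1 s2=0 clk=1
  Δ1: clk:1→0
  (1Δ to stable)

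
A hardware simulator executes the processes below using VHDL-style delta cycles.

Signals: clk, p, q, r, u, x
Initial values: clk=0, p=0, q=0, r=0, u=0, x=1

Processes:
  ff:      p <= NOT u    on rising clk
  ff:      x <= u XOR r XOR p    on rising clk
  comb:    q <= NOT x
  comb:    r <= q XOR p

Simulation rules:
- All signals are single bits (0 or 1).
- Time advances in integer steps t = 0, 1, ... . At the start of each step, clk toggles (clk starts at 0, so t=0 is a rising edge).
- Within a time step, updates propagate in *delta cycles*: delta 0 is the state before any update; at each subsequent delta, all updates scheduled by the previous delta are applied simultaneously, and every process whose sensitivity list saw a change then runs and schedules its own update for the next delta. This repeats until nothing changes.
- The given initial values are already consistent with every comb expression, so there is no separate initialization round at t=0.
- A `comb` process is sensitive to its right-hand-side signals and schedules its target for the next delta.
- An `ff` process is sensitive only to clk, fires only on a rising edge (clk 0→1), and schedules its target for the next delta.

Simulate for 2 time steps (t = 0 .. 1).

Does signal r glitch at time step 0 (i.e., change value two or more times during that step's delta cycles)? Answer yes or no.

[bits: p,x,clk,u,q,r]
t=0: Δ0=010000 Δ1=011000 Δ2=101000 Δ3=101011 Δ4=101010 | 4Δ
t=1: Δ0=101010 Δ1=100010 | 1Δ

yes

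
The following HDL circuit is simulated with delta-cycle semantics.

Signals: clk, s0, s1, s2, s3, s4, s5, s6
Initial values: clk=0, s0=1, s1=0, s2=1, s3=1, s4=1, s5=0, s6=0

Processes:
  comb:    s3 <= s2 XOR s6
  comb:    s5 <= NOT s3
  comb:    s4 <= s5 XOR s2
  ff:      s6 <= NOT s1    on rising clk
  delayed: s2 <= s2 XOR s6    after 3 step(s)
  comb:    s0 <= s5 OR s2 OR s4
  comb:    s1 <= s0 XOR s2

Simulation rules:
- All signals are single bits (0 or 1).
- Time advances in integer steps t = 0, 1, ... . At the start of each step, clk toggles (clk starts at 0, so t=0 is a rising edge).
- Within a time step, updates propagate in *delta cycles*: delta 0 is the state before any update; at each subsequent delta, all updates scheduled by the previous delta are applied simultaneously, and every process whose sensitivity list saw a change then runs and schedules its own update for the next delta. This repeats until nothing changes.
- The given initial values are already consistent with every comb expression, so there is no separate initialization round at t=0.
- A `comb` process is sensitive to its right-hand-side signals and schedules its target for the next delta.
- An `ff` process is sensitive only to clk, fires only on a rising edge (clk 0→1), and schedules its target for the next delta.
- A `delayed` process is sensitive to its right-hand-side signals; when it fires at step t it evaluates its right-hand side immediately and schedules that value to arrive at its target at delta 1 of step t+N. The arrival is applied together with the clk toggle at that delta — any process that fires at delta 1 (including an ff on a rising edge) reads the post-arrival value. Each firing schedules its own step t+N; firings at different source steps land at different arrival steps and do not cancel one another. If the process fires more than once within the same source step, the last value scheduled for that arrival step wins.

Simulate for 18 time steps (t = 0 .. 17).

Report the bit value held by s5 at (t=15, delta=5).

[bits: s5,clk,s4,s0,s1,s6,s2,s3]
t=0: Δ0=00110011 Δ1=01110011 Δ2=01110111 Δ3=01110110 Δ4=11110110 Δ5=11010110 | 5Δ
t=1: Δ0=11010110 Δ1=10010110 | 1Δ
t=2: Δ0=10010110 Δ1=11010110 | 1Δ
t=3: Δ0=11010110 Δ1=10010100 Δ2=10111101 Δ3=00111101 Δ4=00011101 Δ5=00001101 Δ6=00000101 | 6Δ
t=4: Δ0=00000101 Δ1=01000101 | 1Δ
t=5: Δ0=01000101 Δ1=00000101 | 1Δ
t=6: Δ0=00000101 Δ1=01000111 Δ2=01111110 Δ3=11110110 Δ4=11010110 | 4Δ
t=7: Δ0=11010110 Δ1=10010110 | 1Δ
t=8: Δ0=10010110 Δ1=11010110 | 1Δ
t=9: Δ0=11010110 Δ1=10010100 Δ2=10111101 Δ3=00111101 Δ4=00011101 Δ5=00001101 Δ6=00000101 | 6Δ
t=10: Δ0=00000101 Δ1=01000101 | 1Δ
t=11: Δ0=01000101 Δ1=00000101 | 1Δ
t=12: Δ0=00000101 Δ1=01000111 Δ2=01111110 Δ3=11110110 Δ4=11010110 | 4Δ
t=13: Δ0=11010110 Δ1=10010110 | 1Δ
t=14: Δ0=10010110 Δ1=11010110 | 1Δ
t=15: Δ0=11010110 Δ1=10010100 Δ2=10111101 Δ3=00111101 Δ4=00011101 Δ5=00001101 Δ6=00000101 | 6Δ
t=16: Δ0=00000101 Δ1=01000101 | 1Δ
t=17: Δ0=01000101 Δ1=00000101 | 1Δ

0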